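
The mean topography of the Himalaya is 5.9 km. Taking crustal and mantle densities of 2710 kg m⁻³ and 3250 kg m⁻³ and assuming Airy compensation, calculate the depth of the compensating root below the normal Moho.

For local isostatic compensation: the weight of the topography is balanced by the buoyancy of the root, ρ_c h = (ρ_m − ρ_c) r.
r = h · ρ_c / (ρ_m − ρ_c) = 5.9 km × 2710 / (3250 − 2710) = 29.6 km.

29.6 km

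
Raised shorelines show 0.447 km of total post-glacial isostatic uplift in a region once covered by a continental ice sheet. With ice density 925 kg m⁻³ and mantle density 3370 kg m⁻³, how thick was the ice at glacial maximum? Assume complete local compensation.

u = t ρ_ice/ρ_m → t = u ρ_m/ρ_ice = 0.447 km × 3370/925 = 1.63 km.

1.63 km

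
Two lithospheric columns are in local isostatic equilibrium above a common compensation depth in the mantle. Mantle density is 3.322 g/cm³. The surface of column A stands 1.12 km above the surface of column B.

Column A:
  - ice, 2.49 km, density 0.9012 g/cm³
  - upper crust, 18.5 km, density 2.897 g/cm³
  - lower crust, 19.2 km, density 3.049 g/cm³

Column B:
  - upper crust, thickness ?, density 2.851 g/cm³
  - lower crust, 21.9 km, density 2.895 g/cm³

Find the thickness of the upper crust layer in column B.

12.9 km

Take the compensation level at the base of the deeper column (depth z_c below the surface of column A) and equate Σ ρ_i t_i down to z_c; mantle fills any gap and the z_c terms cancel.
Column A: 2.49×0.9012 + 18.5×2.897 + 19.2×3.049 + (z_c − 40.19)×3.322
Column B: 1.12×0 + x×2.851 + 21.9×2.895 + (z_c − 1.12 − 21.9 − x)×3.322
The z_c×3.322 term appears on both sides and cancels. Collect the known terms of each column as K = Σ(ρt)_known − 3.322 × (depth of known layers): K_A = 114.379288 − 3.322×40.19 = −19.131892; K_B = 63.4005 − 3.322×(1.12 + 21.9) = −13.07194.
Balance: K_A = K_B − x×(3.322 − 2.851), so x = (K_B − K_A)/(3.322 − 2.851) = 6.05995/0.471 = 12.9 km.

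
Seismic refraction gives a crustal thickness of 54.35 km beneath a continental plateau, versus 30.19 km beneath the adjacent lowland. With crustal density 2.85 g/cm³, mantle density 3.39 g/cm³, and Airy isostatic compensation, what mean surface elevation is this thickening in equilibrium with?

3.85 km

Excess crust Δ = 54.35 km − 30.19 km = 24.16 km, split between elevation h and root r with h + r = Δ.
Airy balance ρ_c h = (ρ_m − ρ_c) r gives r = h ρ_c/(ρ_m − ρ_c), so h (1 + ρ_c/(ρ_m − ρ_c)) = Δ, i.e. h = Δ (ρ_m − ρ_c)/ρ_m.
h = 24.16 km × 0.54/3.39 = 3.85 km.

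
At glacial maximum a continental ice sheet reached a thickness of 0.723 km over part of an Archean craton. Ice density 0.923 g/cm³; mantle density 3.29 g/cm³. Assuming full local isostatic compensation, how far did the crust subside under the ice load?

Equating mass per unit area of the two columns: the ice load ρ_ice t is balanced by mantle displaced below, ρ_m s.
s = t ρ_ice / ρ_m = 0.723 km × 0.923/3.29 = 0.203 km.

0.203 km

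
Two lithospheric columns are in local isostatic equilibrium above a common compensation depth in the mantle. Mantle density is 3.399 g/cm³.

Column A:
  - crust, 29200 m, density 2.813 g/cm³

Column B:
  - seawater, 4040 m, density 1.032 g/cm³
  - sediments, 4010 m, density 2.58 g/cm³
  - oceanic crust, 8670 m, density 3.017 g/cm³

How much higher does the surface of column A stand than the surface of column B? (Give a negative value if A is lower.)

For any compensation level in the mantle, the mantle terms cancel and isostasy reduces to e = (Σt_A − Σt_B) − (Σ(ρt)_A − Σ(ρt)_B) / ρ_m.
Σt_A = 29200 m; Σt_B = 16720 m; Σ(ρt)_A = 82139.6; Σ(ρt)_B = 40672.47 (in m·g/cm³).
e = (29200 − 16720) − (82139.6 − 40672.47) / 3.399 = 280 m.

280 m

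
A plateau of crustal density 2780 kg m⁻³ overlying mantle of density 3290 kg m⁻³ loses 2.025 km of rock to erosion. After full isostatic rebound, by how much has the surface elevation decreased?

Rebound u = e ρ_c/ρ_m = 2.025 km × 2780/3290 = 1.711 km.
Net surface drop = e − u = 2.025 km − 1.711 km = e (ρ_m − ρ_c)/ρ_m = 0.314 km.

0.314 km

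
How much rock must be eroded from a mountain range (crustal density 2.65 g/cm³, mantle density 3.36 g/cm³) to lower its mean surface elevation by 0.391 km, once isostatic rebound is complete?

Net drop Δ = e − u = e − e ρ_c/ρ_m = e (ρ_m − ρ_c)/ρ_m.
e = Δ ρ_m/(ρ_m − ρ_c) = 0.391 km × 3.36/0.71 = 1.85 km.

1.85 km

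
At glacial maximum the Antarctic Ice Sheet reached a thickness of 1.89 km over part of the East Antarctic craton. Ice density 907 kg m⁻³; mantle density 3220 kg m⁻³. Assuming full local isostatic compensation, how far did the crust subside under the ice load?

For local isostatic compensation: the ice load ρ_ice t is balanced by mantle displaced below, ρ_m s.
s = t ρ_ice / ρ_m = 1.89 km × 907/3220 = 0.532 km.

0.532 km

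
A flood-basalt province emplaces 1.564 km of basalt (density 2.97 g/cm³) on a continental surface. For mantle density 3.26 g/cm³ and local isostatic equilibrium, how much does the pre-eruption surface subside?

Subaerial loading: s = t ρ_load / ρ_m.
s = 1.564 km × 2.97/3.26 = 1.42 km.

1.42 km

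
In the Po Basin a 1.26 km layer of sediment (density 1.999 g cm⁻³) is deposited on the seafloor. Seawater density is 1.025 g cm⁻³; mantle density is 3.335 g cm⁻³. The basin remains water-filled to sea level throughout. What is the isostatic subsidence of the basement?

Submarine loading: the sediment displaces seawater, and the subsidence is in turn flooded, so s (ρ_m − ρ_w) = t (ρ_sed − ρ_w).
s = 1.26 km × (1.999 − 1.025) / (3.335 − 1.025) = 0.531 km.

0.531 km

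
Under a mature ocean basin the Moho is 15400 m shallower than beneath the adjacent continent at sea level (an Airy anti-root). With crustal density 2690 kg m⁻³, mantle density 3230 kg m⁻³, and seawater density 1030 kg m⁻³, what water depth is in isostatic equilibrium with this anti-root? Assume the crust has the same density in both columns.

Replacing a thickness d of crust by seawater at the top must be balanced by replacing crust with mantle at the base: d (ρ_c − ρ_w) = a (ρ_m − ρ_c).
d = a (ρ_m − ρ_c)/(ρ_c − ρ_w) = 15400 m × 540/1660 = 5010 m.

5010 m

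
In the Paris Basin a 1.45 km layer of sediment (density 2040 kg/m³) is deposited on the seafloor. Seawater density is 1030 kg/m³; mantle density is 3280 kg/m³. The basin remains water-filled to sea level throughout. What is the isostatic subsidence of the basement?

0.651 km

Submarine loading: the sediment displaces seawater, and the subsidence is in turn flooded, so s (ρ_m − ρ_w) = t (ρ_sed − ρ_w).
s = 1.45 km × (2040 − 1030) / (3280 − 1030) = 0.651 km.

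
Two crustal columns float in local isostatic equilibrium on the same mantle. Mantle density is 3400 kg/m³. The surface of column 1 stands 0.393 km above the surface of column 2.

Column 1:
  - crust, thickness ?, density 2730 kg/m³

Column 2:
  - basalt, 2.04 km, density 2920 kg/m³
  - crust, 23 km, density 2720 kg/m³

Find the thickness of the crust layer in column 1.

26.8 km

Take the compensation level at the base of the deeper column (depth z_c below the surface of column 1) and equate Σ ρ_i t_i down to z_c; mantle fills any gap and the z_c terms cancel.
Column 1: x×2730 + (z_c − 0 − x)×3400
Column 2: 0.393×0 + 2.04×2920 + 23×2720 + (z_c − 0.393 − 25.04)×3400
The z_c×3400 term appears on both sides and cancels. Collect the known terms of each column as K = Σ(ρt)_known − 3400 × (depth of known layers): K_1 = 0 − 3400×0 = 0; K_2 = 68516.8 − 3400×(0.393 + 25.04) = −17955.4.
Balance: K_1 − x×(3400 − 2730) = K_2, so x = (K_1 − K_2)/(3400 − 2730) = 17955.4/670 = 26.8 km.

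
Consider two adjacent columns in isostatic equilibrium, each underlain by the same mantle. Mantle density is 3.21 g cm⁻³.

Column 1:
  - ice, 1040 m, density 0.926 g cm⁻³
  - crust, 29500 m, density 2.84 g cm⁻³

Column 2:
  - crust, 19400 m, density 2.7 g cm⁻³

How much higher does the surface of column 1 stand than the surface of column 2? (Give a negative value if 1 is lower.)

For any compensation level in the mantle, the mantle terms cancel and isostasy reduces to e = (Σt_1 − Σt_2) − (Σ(ρt)_1 − Σ(ρt)_2) / ρ_m.
Σt_1 = 30540 m; Σt_2 = 19400 m; Σ(ρt)_1 = 84743.04; Σ(ρt)_2 = 52380 (in m·g cm⁻³).
e = (30540 − 19400) − (84743.04 − 52380) / 3.21 = 1060 m.

1060 m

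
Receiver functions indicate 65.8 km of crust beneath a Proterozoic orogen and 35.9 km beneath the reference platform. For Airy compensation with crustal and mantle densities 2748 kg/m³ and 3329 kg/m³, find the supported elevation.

5.22 km

Excess crust Δ = 65.8 km − 35.9 km = 29.9 km, split between elevation h and root r with h + r = Δ.
Airy balance ρ_c h = (ρ_m − ρ_c) r gives r = h ρ_c/(ρ_m − ρ_c), so h (1 + ρ_c/(ρ_m − ρ_c)) = Δ, i.e. h = Δ (ρ_m − ρ_c)/ρ_m.
h = 29.9 km × 581/3329 = 5.22 km.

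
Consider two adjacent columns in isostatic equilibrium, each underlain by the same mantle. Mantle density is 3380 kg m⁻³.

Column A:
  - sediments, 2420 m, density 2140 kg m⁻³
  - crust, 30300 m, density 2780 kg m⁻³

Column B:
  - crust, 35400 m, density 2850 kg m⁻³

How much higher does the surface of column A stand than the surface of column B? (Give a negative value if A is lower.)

716 m

For any compensation level in the mantle, the mantle terms cancel and isostasy reduces to e = (Σt_A − Σt_B) − (Σ(ρt)_A − Σ(ρt)_B) / ρ_m.
Σt_A = 32720 m; Σt_B = 35400 m; Σ(ρt)_A = 89412800; Σ(ρt)_B = 100890000 (in m·kg m⁻³).
e = (32720 − 35400) − (89412800 − 100890000) / 3380 = 716 m.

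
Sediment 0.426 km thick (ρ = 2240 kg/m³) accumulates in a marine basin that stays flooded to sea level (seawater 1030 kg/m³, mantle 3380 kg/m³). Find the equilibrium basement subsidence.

0.219 km

Submarine loading: the sediment displaces seawater, and the subsidence is in turn flooded, so s (ρ_m − ρ_w) = t (ρ_sed − ρ_w).
s = 0.426 km × (2240 − 1030) / (3380 − 1030) = 0.219 km.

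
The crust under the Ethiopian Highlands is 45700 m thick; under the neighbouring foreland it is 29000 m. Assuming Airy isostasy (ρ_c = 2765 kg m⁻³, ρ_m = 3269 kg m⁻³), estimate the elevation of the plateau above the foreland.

2570 m

Excess crust Δ = 45700 m − 29000 m = 16700 m, split between elevation h and root r with h + r = Δ.
Airy balance ρ_c h = (ρ_m − ρ_c) r gives r = h ρ_c/(ρ_m − ρ_c), so h (1 + ρ_c/(ρ_m − ρ_c)) = Δ, i.e. h = Δ (ρ_m − ρ_c)/ρ_m.
h = 16700 m × 504/3269 = 2570 m.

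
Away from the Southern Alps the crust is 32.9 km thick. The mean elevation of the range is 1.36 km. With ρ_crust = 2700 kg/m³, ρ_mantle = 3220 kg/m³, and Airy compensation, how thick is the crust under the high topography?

41.3 km

Root depth r = h ρ_c / (ρ_m − ρ_c) = 1.36 km × 2700 / 520 = 7.062 km.
Total thickness = T + h + r = 32.9 km + 1.36 km + 7.062 km = 41.3 km.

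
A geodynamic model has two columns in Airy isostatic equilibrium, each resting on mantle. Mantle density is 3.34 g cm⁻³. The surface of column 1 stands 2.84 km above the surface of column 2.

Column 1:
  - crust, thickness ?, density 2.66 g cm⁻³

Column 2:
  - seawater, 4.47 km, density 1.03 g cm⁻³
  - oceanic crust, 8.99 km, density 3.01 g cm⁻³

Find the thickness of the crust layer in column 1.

Take the compensation level at the base of the deeper column (depth z_c below the surface of column 1) and equate Σ ρ_i t_i down to z_c; mantle fills any gap and the z_c terms cancel.
Column 1: x×2.66 + (z_c − 0 − x)×3.34
Column 2: 2.84×0 + 4.47×1.03 + 8.99×3.01 + (z_c − 2.84 − 13.46)×3.34
The z_c×3.34 term appears on both sides and cancels. Collect the known terms of each column as K = Σ(ρt)_known − 3.34 × (depth of known layers): K_1 = 0 − 3.34×0 = 0; K_2 = 31.664 − 3.34×(2.84 + 13.46) = −22.778.
Balance: K_1 − x×(3.34 − 2.66) = K_2, so x = (K_1 − K_2)/(3.34 − 2.66) = 22.778/0.68 = 33.5 km.

33.5 km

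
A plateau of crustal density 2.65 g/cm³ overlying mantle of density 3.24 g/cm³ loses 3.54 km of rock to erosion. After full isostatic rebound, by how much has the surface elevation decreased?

0.645 km

Rebound u = e ρ_c/ρ_m = 3.54 km × 2.65/3.24 = 2.895 km.
Net surface drop = e − u = 3.54 km − 2.895 km = e (ρ_m − ρ_c)/ρ_m = 0.645 km.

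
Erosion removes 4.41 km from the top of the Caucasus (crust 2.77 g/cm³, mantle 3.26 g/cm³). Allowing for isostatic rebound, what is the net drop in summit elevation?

Rebound u = e ρ_c/ρ_m = 4.41 km × 2.77/3.26 = 3.747 km.
Net surface drop = e − u = 4.41 km − 3.747 km = e (ρ_m − ρ_c)/ρ_m = 0.663 km.

0.663 km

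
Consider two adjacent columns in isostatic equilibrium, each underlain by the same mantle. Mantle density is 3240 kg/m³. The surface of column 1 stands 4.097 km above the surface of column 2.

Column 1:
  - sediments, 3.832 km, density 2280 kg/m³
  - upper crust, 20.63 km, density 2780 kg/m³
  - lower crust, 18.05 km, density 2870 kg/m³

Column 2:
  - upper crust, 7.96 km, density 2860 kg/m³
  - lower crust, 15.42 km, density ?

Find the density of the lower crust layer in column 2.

3010 kg/m³

Take the compensation level at the base of the deeper column (depth z_c below the surface of column 1) and equate Σ ρ_i t_i down to z_c; mantle fills any gap and the z_c terms cancel.
Column 1: 3.832×2280 + 20.63×2780 + 18.05×2870 + (z_c − 42.512)×3240
Column 2: 4.097×0 + 7.96×2860 + 15.42×ρ + (z_c − 4.097 − 23.38)×3240
The z_c×3240 term appears on both sides and cancels. Collect the known terms of each column as K = Σ(ρt)_known − 3240 × (depth of known layers): K_1 = 117891.86 − 3240×42.512 = −19847.02; K_2 = 22765.6 − 3240×(4.097 + 23.38) = −66259.88.
Balance: K_1 = K_2 + 15.42×ρ, so ρ = (K_1 − K_2)/15.42 = 46412.9/15.42 = 3010 kg/m³.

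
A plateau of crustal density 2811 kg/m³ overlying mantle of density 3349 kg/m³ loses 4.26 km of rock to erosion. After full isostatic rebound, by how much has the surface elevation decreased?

Rebound u = e ρ_c/ρ_m = 4.26 km × 2811/3349 = 3.576 km.
Net surface drop = e − u = 4.26 km − 3.576 km = e (ρ_m − ρ_c)/ρ_m = 0.684 km.

0.684 km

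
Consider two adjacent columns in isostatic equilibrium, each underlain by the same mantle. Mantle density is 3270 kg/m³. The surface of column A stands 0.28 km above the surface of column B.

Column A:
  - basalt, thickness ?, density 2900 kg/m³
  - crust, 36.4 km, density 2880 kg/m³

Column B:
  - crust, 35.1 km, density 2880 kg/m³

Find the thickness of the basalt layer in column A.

Take the compensation level at the base of the deeper column (depth z_c below the surface of column A) and equate Σ ρ_i t_i down to z_c; mantle fills any gap and the z_c terms cancel.
Column A: x×2900 + 36.4×2880 + (z_c − 36.4 − x)×3270
Column B: 0.28×0 + 35.1×2880 + (z_c − 0.28 − 35.1)×3270
The z_c×3270 term appears on both sides and cancels. Collect the known terms of each column as K = Σ(ρt)_known − 3270 × (depth of known layers): K_A = 104832 − 3270×36.4 = −14196; K_B = 101088 − 3270×(0.28 + 35.1) = −14604.6.
Balance: K_A − x×(3270 − 2900) = K_B, so x = (K_A − K_B)/(3270 − 2900) = 408.6/370 = 1.1 km.

1.1 km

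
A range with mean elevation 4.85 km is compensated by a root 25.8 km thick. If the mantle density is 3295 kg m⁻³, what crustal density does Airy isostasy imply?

ρ_c h = (ρ_m − ρ_c) r → ρ_c (h + r) = ρ_m r → ρ_c = ρ_m r / (h + r).
ρ_c = 3295 × 25.8 km / (4.85 km + 25.8 km) = 2770 kg m⁻³.

2770 kg m⁻³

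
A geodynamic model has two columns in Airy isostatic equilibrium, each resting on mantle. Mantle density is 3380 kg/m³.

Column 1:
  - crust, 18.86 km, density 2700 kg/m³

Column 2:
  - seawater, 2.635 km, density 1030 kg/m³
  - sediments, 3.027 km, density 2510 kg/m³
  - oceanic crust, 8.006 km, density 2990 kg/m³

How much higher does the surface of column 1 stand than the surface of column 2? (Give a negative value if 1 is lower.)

For any compensation level in the mantle, the mantle terms cancel and isostasy reduces to e = (Σt_1 − Σt_2) − (Σ(ρt)_1 − Σ(ρt)_2) / ρ_m.
Σt_1 = 18.86 km; Σt_2 = 13.668 km; Σ(ρt)_1 = 50922; Σ(ρt)_2 = 34249.76 (in km·kg/m³).
e = (18.86 − 13.668) − (50922 − 34249.76) / 3380 = 0.259 km.

0.259 km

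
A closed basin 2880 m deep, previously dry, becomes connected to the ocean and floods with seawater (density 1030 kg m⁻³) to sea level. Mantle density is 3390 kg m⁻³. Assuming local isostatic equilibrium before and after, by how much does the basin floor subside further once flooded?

1260 m

After flooding the water column is d + s deep. Its weight must equal the weight of mantle displaced by the extra subsidence s: (d + s) ρ_w = s ρ_m.
s = d ρ_w / (ρ_m − ρ_w) = 2880 m × 1030/(3390 − 1030) = 1260 m.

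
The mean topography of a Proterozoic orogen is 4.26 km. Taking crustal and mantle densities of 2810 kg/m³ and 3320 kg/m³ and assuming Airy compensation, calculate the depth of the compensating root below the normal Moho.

Isostatic balance requires: the weight of the topography is balanced by the buoyancy of the root, ρ_c h = (ρ_m − ρ_c) r.
r = h · ρ_c / (ρ_m − ρ_c) = 4.26 km × 2810 / (3320 − 2810) = 23.5 km.

23.5 km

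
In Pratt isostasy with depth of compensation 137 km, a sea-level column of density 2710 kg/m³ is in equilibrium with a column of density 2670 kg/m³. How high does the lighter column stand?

ρ_ref D = ρ (D + h) → h = D (ρ_ref − ρ)/ρ.
h = 137 km × (2710 − 2670)/2670 = 2.05 km.

2.05 km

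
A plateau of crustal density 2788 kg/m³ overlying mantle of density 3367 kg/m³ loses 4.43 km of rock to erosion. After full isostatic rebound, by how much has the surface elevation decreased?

0.762 km

Rebound u = e ρ_c/ρ_m = 4.43 km × 2788/3367 = 3.668 km.
Net surface drop = e − u = 4.43 km − 3.668 km = e (ρ_m − ρ_c)/ρ_m = 0.762 km.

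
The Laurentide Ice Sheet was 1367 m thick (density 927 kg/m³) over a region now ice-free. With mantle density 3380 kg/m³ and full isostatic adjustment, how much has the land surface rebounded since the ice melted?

375 m

Removing the load lets mantle flow back in; uplift u satisfies ρ_ice t = ρ_m u.
u = t ρ_ice/ρ_m = 1367 m × 927/3380 = 375 m.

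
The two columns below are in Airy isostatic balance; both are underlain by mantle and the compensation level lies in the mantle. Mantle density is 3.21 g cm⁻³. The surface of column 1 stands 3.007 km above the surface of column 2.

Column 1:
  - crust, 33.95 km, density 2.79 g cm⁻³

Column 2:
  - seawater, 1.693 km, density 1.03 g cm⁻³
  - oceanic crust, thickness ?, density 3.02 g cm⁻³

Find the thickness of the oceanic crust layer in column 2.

Take the compensation level at the base of the deeper column (depth z_c below the surface of column 1) and equate Σ ρ_i t_i down to z_c; mantle fills any gap and the z_c terms cancel.
Column 1: 33.95×2.79 + (z_c − 33.95)×3.21
Column 2: 3.007×0 + 1.693×1.03 + x×3.02 + (z_c − 3.007 − 1.693 − x)×3.21
The z_c×3.21 term appears on both sides and cancels. Collect the known terms of each column as K = Σ(ρt)_known − 3.21 × (depth of known layers): K_1 = 94.7205 − 3.21×33.95 = −14.259; K_2 = 1.74379 − 3.21×(3.007 + 1.693) = −13.34321.
Balance: K_1 = K_2 − x×(3.21 − 3.02), so x = (K_2 − K_1)/(3.21 − 3.02) = 0.91579/0.19 = 4.82 km.

4.82 km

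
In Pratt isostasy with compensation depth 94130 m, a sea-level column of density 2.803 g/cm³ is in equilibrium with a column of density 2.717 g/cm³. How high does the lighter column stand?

2980 m

ρ_ref D = ρ (D + h) → h = D (ρ_ref − ρ)/ρ.
h = 94130 m × (2.803 − 2.717)/2.717 = 2980 m.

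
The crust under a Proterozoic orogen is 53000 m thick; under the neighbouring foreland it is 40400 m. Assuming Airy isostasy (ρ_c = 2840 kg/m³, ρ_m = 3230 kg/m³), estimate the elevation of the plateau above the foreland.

Excess crust Δ = 53000 m − 40400 m = 12600 m, split between elevation h and root r with h + r = Δ.
Airy balance ρ_c h = (ρ_m − ρ_c) r gives r = h ρ_c/(ρ_m − ρ_c), so h (1 + ρ_c/(ρ_m − ρ_c)) = Δ, i.e. h = Δ (ρ_m − ρ_c)/ρ_m.
h = 12600 m × 390/3230 = 1520 m.

1520 m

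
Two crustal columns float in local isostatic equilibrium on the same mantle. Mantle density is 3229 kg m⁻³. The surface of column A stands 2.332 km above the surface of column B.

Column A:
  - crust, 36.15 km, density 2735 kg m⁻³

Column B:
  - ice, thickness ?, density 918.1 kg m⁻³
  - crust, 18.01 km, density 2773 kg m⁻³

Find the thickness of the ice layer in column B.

Take the compensation level at the base of the deeper column (depth z_c below the surface of column A) and equate Σ ρ_i t_i down to z_c; mantle fills any gap and the z_c terms cancel.
Column A: 36.15×2735 + (z_c − 36.15)×3229
Column B: 2.332×0 + x×918.1 + 18.01×2773 + (z_c − 2.332 − 18.01 − x)×3229
The z_c×3229 term appears on both sides and cancels. Collect the known terms of each column as K = Σ(ρt)_known − 3229 × (depth of known layers): K_A = 98870.25 − 3229×36.15 = −17858.1; K_B = 49941.73 − 3229×(2.332 + 18.01) = −15742.588.
Balance: K_A = K_B − x×(3229 − 918.1), so x = (K_B − K_A)/(3229 − 918.1) = 2115.51/2310.9 = 0.915 km.

0.915 km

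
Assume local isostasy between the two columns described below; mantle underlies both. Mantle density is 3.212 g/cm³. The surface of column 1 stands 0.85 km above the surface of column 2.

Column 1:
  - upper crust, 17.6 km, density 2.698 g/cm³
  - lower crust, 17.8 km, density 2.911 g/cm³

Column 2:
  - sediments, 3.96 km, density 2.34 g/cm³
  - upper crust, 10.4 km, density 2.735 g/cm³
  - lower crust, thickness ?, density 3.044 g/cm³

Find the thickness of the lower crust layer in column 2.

Take the compensation level at the base of the deeper column (depth z_c below the surface of column 1) and equate Σ ρ_i t_i down to z_c; mantle fills any gap and the z_c terms cancel.
Column 1: 17.6×2.698 + 17.8×2.911 + (z_c − 35.4)×3.212
Column 2: 0.85×0 + 3.96×2.34 + 10.4×2.735 + x×3.044 + (z_c − 0.85 − 14.36 − x)×3.212
The z_c×3.212 term appears on both sides and cancels. Collect the known terms of each column as K = Σ(ρt)_known − 3.212 × (depth of known layers): K_1 = 99.3006 − 3.212×35.4 = −14.4042; K_2 = 37.7104 − 3.212×(0.85 + 14.36) = −11.14412.
Balance: K_1 = K_2 − x×(3.212 − 3.044), so x = (K_2 − K_1)/(3.212 − 3.044) = 3.26008/0.168 = 19.4 km.

19.4 km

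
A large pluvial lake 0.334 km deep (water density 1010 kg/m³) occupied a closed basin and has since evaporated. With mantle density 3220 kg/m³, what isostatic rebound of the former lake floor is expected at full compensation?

0.105 km

u = d ρ_w/ρ_m = 0.334 km × 1010/3220 = 0.105 km.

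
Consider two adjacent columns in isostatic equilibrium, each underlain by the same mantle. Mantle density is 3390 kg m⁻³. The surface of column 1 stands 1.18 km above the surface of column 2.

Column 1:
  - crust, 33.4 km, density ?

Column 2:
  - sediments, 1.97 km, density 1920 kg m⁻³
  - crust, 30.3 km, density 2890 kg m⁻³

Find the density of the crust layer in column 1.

Take the compensation level at the base of the deeper column (depth z_c below the surface of column 1) and equate Σ ρ_i t_i down to z_c; mantle fills any gap and the z_c terms cancel.
Column 1: 33.4×ρ + (z_c − 33.4)×3390
Column 2: 1.18×0 + 1.97×1920 + 30.3×2890 + (z_c − 1.18 − 32.27)×3390
The z_c×3390 term appears on both sides and cancels. Collect the known terms of each column as K = Σ(ρt)_known − 3390 × (depth of known layers): K_1 = 0 − 3390×33.4 = −113226; K_2 = 91349.4 − 3390×(1.18 + 32.27) = −22046.1.
Balance: K_1 + 33.4×ρ = K_2, so ρ = (K_2 − K_1)/33.4 = 91179.9/33.4 = 2730 kg m⁻³.

2730 kg m⁻³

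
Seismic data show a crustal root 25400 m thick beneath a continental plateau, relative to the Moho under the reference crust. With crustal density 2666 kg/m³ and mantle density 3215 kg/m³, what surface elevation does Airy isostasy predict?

5230 m

For local isostatic compensation: ρ_c h = (ρ_m − ρ_c) r.
h = r (ρ_m − ρ_c) / ρ_c = 25400 m × (3215 − 2666) / 2666 = 5230 m.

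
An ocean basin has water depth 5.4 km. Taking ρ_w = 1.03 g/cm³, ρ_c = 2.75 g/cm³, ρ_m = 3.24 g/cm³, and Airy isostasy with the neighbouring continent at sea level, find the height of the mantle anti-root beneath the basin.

19 km

By Archimedes' principle applied to the lithosphere: replacing crust with seawater at the top is compensated by replacing crust with mantle at the base: d (ρ_c − ρ_w) = a (ρ_m − ρ_c).
a = d (ρ_c − ρ_w)/(ρ_m − ρ_c) = 5.4 km × 1.72/0.49 = 19 km.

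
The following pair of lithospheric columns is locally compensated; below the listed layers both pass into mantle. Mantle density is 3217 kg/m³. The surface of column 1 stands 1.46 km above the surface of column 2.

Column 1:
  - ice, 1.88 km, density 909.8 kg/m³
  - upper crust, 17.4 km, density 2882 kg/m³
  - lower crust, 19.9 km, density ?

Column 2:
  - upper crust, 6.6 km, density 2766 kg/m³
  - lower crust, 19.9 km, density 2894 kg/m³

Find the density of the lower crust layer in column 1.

Take the compensation level at the base of the deeper column (depth z_c below the surface of column 1) and equate Σ ρ_i t_i down to z_c; mantle fills any gap and the z_c terms cancel.
Column 1: 1.88×909.8 + 17.4×2882 + 19.9×ρ + (z_c − 39.18)×3217
Column 2: 1.46×0 + 6.6×2766 + 19.9×2894 + (z_c − 1.46 − 26.5)×3217
The z_c×3217 term appears on both sides and cancels. Collect the known terms of each column as K = Σ(ρt)_known − 3217 × (depth of known layers): K_1 = 51857.224 − 3217×39.18 = −74184.836; K_2 = 75846.2 − 3217×(1.46 + 26.5) = −14101.12.
Balance: K_1 + 19.9×ρ = K_2, so ρ = (K_2 − K_1)/19.9 = 60083.7/19.9 = 3020 kg/m³.

3020 kg/m³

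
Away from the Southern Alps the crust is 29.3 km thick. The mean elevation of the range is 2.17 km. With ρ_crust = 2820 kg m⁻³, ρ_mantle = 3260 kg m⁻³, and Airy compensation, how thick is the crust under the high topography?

Root depth r = h ρ_c / (ρ_m − ρ_c) = 2.17 km × 2820 / 440 = 13.91 km.
Total thickness = T + h + r = 29.3 km + 2.17 km + 13.91 km = 45.4 km.

45.4 km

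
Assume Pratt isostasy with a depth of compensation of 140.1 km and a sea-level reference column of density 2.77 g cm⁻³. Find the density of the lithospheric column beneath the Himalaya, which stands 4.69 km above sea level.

Pratt balance: ρ_ref D = ρ (D + h).
ρ = ρ_ref D/(D + h) = 2.77 × 140.1 km/(140.1 km + 4.69 km) = 2.68 g cm⁻³.

2.68 g cm⁻³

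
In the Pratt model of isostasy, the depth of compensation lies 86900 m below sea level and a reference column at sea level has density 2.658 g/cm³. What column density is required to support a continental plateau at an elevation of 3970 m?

Pratt balance: ρ_ref D = ρ (D + h).
ρ = ρ_ref D/(D + h) = 2.658 × 86900 m/(86900 m + 3970 m) = 2.54 g/cm³.

2.54 g/cm³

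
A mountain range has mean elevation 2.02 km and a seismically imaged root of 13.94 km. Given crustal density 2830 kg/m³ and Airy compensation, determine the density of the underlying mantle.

3240 kg/m³

Airy balance: ρ_c h = (ρ_m − ρ_c) r → ρ_m = ρ_c (1 + h/r).
ρ_m = 2830 × (1 + 2.02 km/13.94 km) = 3240 kg/m³.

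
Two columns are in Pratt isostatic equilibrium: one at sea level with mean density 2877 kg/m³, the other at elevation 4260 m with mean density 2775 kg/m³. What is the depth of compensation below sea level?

116000 m

ρ_ref D = ρ (D + h) → D (ρ_ref − ρ) = ρ h.
D = ρ h/(ρ_ref − ρ) = 2775 × 4260 m/(2877 − 2775) = 116000 m.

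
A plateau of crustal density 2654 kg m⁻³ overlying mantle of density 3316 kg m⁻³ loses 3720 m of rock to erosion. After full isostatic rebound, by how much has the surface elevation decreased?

Rebound u = e ρ_c/ρ_m = 3720 m × 2654/3316 = 2977 m.
Net surface drop = e − u = 3720 m − 2977 m = e (ρ_m − ρ_c)/ρ_m = 743 m.

743 m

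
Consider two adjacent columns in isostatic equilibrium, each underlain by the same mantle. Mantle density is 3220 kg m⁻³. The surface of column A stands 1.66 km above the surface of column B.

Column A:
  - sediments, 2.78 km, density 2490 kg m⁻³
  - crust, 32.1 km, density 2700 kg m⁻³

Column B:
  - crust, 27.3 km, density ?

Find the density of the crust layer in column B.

2730 kg m⁻³

Take the compensation level at the base of the deeper column (depth z_c below the surface of column A) and equate Σ ρ_i t_i down to z_c; mantle fills any gap and the z_c terms cancel.
Column A: 2.78×2490 + 32.1×2700 + (z_c − 34.88)×3220
Column B: 1.66×0 + 27.3×ρ + (z_c − 1.66 − 27.3)×3220
The z_c×3220 term appears on both sides and cancels. Collect the known terms of each column as K = Σ(ρt)_known − 3220 × (depth of known layers): K_A = 93592.2 − 3220×34.88 = −18721.4; K_B = 0 − 3220×(1.66 + 27.3) = −93251.2.
Balance: K_A = K_B + 27.3×ρ, so ρ = (K_A − K_B)/27.3 = 74529.8/27.3 = 2730 kg m⁻³.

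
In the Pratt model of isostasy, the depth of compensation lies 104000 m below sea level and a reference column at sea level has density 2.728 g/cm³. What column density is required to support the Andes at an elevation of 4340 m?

Pratt balance: ρ_ref D = ρ (D + h).
ρ = ρ_ref D/(D + h) = 2.728 × 104000 m/(104000 m + 4340 m) = 2.62 g/cm³.

2.62 g/cm³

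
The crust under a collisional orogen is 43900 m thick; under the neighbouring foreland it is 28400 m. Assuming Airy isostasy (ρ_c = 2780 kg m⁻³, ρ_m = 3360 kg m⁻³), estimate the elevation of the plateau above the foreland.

Excess crust Δ = 43900 m − 28400 m = 15500 m, split between elevation h and root r with h + r = Δ.
Airy balance ρ_c h = (ρ_m − ρ_c) r gives r = h ρ_c/(ρ_m − ρ_c), so h (1 + ρ_c/(ρ_m − ρ_c)) = Δ, i.e. h = Δ (ρ_m − ρ_c)/ρ_m.
h = 15500 m × 580/3360 = 2680 m.

2680 m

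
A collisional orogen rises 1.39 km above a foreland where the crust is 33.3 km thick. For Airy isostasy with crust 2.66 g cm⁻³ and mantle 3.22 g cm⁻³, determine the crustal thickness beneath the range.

41.3 km

Root depth r = h ρ_c / (ρ_m − ρ_c) = 1.39 km × 2.66 / 0.56 = 6.603 km.
Total thickness = T + h + r = 33.3 km + 1.39 km + 6.603 km = 41.3 km.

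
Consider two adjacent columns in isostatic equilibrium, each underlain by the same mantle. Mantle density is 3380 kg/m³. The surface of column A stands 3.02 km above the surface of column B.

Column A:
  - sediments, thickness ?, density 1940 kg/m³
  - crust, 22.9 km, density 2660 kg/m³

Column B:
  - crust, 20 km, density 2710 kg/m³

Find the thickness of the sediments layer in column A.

4.94 km

Take the compensation level at the base of the deeper column (depth z_c below the surface of column A) and equate Σ ρ_i t_i down to z_c; mantle fills any gap and the z_c terms cancel.
Column A: x×1940 + 22.9×2660 + (z_c − 22.9 − x)×3380
Column B: 3.02×0 + 20×2710 + (z_c − 3.02 − 20)×3380
The z_c×3380 term appears on both sides and cancels. Collect the known terms of each column as K = Σ(ρt)_known − 3380 × (depth of known layers): K_A = 60914 − 3380×22.9 = −16488; K_B = 54200 − 3380×(3.02 + 20) = −23607.6.
Balance: K_A − x×(3380 − 1940) = K_B, so x = (K_A − K_B)/(3380 − 1940) = 7119.6/1440 = 4.94 km.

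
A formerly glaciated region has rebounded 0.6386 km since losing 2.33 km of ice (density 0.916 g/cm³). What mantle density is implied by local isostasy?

ρ_m = ρ_ice t / u = 0.916 × 2.33 km/0.6386 km = 3.34 g/cm³.

3.34 g/cm³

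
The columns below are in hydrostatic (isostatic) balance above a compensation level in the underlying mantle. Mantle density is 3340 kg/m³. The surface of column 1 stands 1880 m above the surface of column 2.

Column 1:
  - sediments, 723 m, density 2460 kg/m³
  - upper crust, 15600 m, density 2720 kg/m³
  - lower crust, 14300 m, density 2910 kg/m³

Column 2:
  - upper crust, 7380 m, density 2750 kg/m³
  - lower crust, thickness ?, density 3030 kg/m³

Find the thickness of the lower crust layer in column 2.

18800 m

Take the compensation level at the base of the deeper column (depth z_c below the surface of column 1) and equate Σ ρ_i t_i down to z_c; mantle fills any gap and the z_c terms cancel.
Column 1: 723×2460 + 15600×2720 + 14300×2910 + (z_c − 30623)×3340
Column 2: 1880×0 + 7380×2750 + x×3030 + (z_c − 1880 − 7380 − x)×3340
The z_c×3340 term appears on both sides and cancels. Collect the known terms of each column as K = Σ(ρt)_known − 3340 × (depth of known layers): K_1 = 85823580 − 3340×30623 = −16457240; K_2 = 20295000 − 3340×(1880 + 7380) = −10633400.
Balance: K_1 = K_2 − x×(3340 − 3030), so x = (K_2 − K_1)/(3340 − 3030) = 5823840/310 = 18800 m.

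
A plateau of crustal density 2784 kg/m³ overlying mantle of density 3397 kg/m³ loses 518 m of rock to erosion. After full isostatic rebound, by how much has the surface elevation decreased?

Rebound u = e ρ_c/ρ_m = 518 m × 2784/3397 = 424.5 m.
Net surface drop = e − u = 518 m − 424.5 m = e (ρ_m − ρ_c)/ρ_m = 93.5 m.

93.5 m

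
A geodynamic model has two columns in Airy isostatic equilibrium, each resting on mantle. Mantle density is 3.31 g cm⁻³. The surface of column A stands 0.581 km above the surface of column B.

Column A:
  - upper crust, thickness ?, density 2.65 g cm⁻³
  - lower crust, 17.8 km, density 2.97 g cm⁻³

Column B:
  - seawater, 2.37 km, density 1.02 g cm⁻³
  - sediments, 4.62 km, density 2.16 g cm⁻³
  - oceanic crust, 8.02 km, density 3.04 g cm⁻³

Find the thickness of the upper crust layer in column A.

Take the compensation level at the base of the deeper column (depth z_c below the surface of column A) and equate Σ ρ_i t_i down to z_c; mantle fills any gap and the z_c terms cancel.
Column A: x×2.65 + 17.8×2.97 + (z_c − 17.8 − x)×3.31
Column B: 0.581×0 + 2.37×1.02 + 4.62×2.16 + 8.02×3.04 + (z_c − 0.581 − 15.01)×3.31
The z_c×3.31 term appears on both sides and cancels. Collect the known terms of each column as K = Σ(ρt)_known − 3.31 × (depth of known layers): K_A = 52.866 − 3.31×17.8 = −6.052; K_B = 36.7774 − 3.31×(0.581 + 15.01) = −14.82881.
Balance: K_A − x×(3.31 − 2.65) = K_B, so x = (K_A − K_B)/(3.31 − 2.65) = 8.77681/0.66 = 13.3 km.

13.3 km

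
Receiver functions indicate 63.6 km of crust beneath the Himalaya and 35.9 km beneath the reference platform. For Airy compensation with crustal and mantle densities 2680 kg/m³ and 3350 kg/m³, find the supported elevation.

Excess crust Δ = 63.6 km − 35.9 km = 27.7 km, split between elevation h and root r with h + r = Δ.
Airy balance ρ_c h = (ρ_m − ρ_c) r gives r = h ρ_c/(ρ_m − ρ_c), so h (1 + ρ_c/(ρ_m − ρ_c)) = Δ, i.e. h = Δ (ρ_m − ρ_c)/ρ_m.
h = 27.7 km × 670/3350 = 5.54 km.

5.54 km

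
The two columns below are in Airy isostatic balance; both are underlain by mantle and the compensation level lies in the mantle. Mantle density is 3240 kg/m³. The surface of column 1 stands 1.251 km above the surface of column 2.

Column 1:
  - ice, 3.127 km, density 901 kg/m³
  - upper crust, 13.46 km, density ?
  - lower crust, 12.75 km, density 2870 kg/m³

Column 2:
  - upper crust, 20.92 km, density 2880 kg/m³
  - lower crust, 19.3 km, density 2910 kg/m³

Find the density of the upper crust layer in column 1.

Take the compensation level at the base of the deeper column (depth z_c below the surface of column 1) and equate Σ ρ_i t_i down to z_c; mantle fills any gap and the z_c terms cancel.
Column 1: 3.127×901 + 13.46×ρ + 12.75×2870 + (z_c − 29.337)×3240
Column 2: 1.251×0 + 20.92×2880 + 19.3×2910 + (z_c − 1.251 − 40.22)×3240
The z_c×3240 term appears on both sides and cancels. Collect the known terms of each column as K = Σ(ρt)_known − 3240 × (depth of known layers): K_1 = 39409.927 − 3240×29.337 = −55641.953; K_2 = 116412.6 − 3240×(1.251 + 40.22) = −17953.44.
Balance: K_1 + 13.46×ρ = K_2, so ρ = (K_2 − K_1)/13.46 = 37688.5/13.46 = 2800 kg/m³.

2800 kg/m³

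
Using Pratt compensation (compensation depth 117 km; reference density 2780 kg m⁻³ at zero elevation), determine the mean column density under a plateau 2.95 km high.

2710 kg m⁻³

Pratt balance: ρ_ref D = ρ (D + h).
ρ = ρ_ref D/(D + h) = 2780 × 117 km/(117 km + 2.95 km) = 2710 kg m⁻³.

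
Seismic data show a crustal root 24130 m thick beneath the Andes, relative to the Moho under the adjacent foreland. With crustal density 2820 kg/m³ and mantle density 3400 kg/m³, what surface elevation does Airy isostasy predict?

In Airy isostatic equilibrium: ρ_c h = (ρ_m − ρ_c) r.
h = r (ρ_m − ρ_c) / ρ_c = 24130 m × (3400 − 2820) / 2820 = 4960 m.

4960 m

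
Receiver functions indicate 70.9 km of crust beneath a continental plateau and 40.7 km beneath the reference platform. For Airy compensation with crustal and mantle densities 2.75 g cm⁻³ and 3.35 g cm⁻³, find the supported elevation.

Excess crust Δ = 70.9 km − 40.7 km = 30.2 km, split between elevation h and root r with h + r = Δ.
Airy balance ρ_c h = (ρ_m − ρ_c) r gives r = h ρ_c/(ρ_m − ρ_c), so h (1 + ρ_c/(ρ_m − ρ_c)) = Δ, i.e. h = Δ (ρ_m − ρ_c)/ρ_m.
h = 30.2 km × 0.6/3.35 = 5.41 km.

5.41 km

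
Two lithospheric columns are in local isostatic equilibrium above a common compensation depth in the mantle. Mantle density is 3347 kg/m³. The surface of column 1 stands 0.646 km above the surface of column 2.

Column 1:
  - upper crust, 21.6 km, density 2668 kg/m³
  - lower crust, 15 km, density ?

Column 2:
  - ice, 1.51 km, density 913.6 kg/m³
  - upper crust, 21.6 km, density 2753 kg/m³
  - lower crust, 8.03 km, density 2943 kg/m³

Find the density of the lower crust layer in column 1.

Take the compensation level at the base of the deeper column (depth z_c below the surface of column 1) and equate Σ ρ_i t_i down to z_c; mantle fills any gap and the z_c terms cancel.
Column 1: 21.6×2668 + 15×ρ + (z_c − 36.6)×3347
Column 2: 0.646×0 + 1.51×913.6 + 21.6×2753 + 8.03×2943 + (z_c − 0.646 − 31.14)×3347
The z_c×3347 term appears on both sides and cancels. Collect the known terms of each column as K = Σ(ρt)_known − 3347 × (depth of known layers): K_1 = 57628.8 − 3347×36.6 = −64871.4; K_2 = 84476.626 − 3347×(0.646 + 31.14) = −21911.116.
Balance: K_1 + 15×ρ = K_2, so ρ = (K_2 − K_1)/15 = 42960.3/15 = 2860 kg/m³.

2860 kg/m³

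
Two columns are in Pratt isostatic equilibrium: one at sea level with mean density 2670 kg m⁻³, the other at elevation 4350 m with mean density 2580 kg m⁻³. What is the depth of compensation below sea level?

ρ_ref D = ρ (D + h) → D (ρ_ref − ρ) = ρ h.
D = ρ h/(ρ_ref − ρ) = 2580 × 4350 m/(2670 − 2580) = 125000 m.

125000 m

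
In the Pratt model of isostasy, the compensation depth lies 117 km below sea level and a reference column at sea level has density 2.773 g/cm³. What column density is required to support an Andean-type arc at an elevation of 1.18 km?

2.75 g/cm³

Pratt balance: ρ_ref D = ρ (D + h).
ρ = ρ_ref D/(D + h) = 2.773 × 117 km/(117 km + 1.18 km) = 2.75 g/cm³.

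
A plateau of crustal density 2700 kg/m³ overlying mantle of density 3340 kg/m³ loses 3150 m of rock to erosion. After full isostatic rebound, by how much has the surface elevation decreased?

Rebound u = e ρ_c/ρ_m = 3150 m × 2700/3340 = 2546 m.
Net surface drop = e − u = 3150 m − 2546 m = e (ρ_m − ρ_c)/ρ_m = 604 m.

604 m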